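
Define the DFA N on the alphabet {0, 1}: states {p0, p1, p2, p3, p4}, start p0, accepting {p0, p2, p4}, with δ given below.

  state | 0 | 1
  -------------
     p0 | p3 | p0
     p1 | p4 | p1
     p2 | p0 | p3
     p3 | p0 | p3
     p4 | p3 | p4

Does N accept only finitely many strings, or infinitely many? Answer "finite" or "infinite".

State p0 is reachable from the start and can reach an accepting state, and it lies on the cycle p0 → p0.
Traversing that cycle any number of times yields accepted strings of unbounded length, so the language is infinite.

infinite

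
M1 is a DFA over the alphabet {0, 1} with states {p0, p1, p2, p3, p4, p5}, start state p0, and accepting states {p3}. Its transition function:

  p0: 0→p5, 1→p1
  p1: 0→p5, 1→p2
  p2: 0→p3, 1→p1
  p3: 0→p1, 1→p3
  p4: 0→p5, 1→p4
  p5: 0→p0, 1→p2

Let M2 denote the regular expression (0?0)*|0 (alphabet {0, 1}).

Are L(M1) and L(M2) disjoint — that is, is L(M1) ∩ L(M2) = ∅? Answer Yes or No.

Converting the expression M2 to a DFA (subset construction, then merging equivalent states) gives the minimal DFA with states {r0, r1}, start state r0, accepting states {r0} and transitions r0: 0→r0, 1→r1; r1: 0→r1, 1→r1.
Exploring the product automaton M1 × M2 from the start pair (p0, r0), following both machines on each input symbol, reaches 7 state pairs: (p0, r0), (p5, r0), (p1, r1), (p2, r1), (p5, r1), (p3, r1), (p0, r1).
M1 accepts in {p3} and M2 accepts in {r0}; no reachable pair has both components accepting, so no string drives both machines to acceptance simultaneously and L(M1) ∩ L(M2) = ∅.
So no string is accepted by both, and the intersection is empty.

Yes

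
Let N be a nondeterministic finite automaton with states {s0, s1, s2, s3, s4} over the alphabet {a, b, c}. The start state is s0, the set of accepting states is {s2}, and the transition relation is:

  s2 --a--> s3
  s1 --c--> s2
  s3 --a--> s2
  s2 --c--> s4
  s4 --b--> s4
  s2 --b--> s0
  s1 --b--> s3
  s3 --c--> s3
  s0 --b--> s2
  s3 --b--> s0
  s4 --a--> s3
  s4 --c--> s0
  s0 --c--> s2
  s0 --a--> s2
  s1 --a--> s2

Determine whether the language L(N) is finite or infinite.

State s0 is reachable from the start and can reach an accepting state, and it lies on the cycle s0 → s2 → s0.
Traversing that cycle any number of times yields accepted strings of unbounded length, so the language is infinite.

infinite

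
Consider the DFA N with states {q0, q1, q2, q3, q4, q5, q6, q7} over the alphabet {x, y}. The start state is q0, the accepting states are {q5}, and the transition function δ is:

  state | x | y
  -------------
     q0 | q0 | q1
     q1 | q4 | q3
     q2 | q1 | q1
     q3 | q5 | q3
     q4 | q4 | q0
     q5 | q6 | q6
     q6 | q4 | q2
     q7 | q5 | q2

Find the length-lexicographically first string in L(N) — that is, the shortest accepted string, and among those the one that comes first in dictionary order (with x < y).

yyx

A breadth-first search from q0 reaches an accepting state first via the path q0 → q1 → q3 → q5 on input yyx.
No string of length < 3 is accepted (BFS exhausts all shorter strings without reaching an accepting state), and yyx is the lexicographically least accepting string of length 3.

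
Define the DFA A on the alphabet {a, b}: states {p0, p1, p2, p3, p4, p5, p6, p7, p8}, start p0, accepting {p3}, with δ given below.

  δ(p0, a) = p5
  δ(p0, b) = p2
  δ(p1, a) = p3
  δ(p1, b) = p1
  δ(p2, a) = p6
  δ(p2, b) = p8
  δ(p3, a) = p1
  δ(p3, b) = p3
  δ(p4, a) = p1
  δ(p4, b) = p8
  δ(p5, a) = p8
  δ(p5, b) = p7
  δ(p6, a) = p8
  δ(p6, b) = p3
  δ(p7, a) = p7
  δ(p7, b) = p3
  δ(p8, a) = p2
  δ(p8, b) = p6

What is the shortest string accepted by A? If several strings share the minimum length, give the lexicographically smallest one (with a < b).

abb

A breadth-first search from p0 reaches an accepting state first via the path p0 → p5 → p7 → p3 on input abb.
No string of length < 3 is accepted (BFS exhausts all shorter strings without reaching an accepting state), and abb is the lexicographically least accepting string of length 3.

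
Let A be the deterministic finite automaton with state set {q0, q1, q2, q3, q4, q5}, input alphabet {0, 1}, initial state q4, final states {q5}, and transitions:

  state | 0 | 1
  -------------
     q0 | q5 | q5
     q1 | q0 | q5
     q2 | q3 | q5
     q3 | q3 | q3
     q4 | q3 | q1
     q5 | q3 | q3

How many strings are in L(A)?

3

The useful subgraph on states {q0, q1, q4, q5} is acyclic, so L(A) is finite; the longest accepting path visits 4 useful states, giving maximum string length 3.
Counting accepting paths from q4 by length: 1 of length 2, 2 of length 3. Total 3.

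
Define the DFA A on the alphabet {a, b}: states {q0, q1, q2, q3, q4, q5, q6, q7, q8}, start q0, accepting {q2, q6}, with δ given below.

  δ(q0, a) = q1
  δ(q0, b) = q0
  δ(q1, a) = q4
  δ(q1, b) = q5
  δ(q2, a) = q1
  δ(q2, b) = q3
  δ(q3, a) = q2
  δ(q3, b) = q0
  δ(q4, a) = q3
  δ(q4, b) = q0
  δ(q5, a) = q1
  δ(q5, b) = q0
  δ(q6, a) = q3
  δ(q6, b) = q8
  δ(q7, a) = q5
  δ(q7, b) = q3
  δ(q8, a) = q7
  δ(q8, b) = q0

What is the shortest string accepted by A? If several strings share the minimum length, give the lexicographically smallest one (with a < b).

aaaa

A breadth-first search from q0 reaches an accepting state first via the path q0 → q1 → q4 → q3 → q2 on input aaaa.
No string of length < 4 is accepted (BFS exhausts all shorter strings without reaching an accepting state), and aaaa is the lexicographically least accepting string of length 4.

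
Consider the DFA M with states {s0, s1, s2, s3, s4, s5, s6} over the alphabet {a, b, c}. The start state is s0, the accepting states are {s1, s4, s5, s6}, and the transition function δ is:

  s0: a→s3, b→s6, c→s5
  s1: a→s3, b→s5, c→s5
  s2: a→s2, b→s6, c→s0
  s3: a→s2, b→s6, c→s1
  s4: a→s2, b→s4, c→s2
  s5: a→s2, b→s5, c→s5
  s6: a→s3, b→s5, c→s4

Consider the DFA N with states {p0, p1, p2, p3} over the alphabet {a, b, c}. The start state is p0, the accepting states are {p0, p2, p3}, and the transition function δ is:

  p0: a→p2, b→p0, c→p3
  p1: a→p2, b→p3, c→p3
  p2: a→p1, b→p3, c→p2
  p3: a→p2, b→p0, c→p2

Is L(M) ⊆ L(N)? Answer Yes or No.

Exploring the product automaton M × N from the start pair (s0, p0), following both machines on each input symbol, reaches 18 state pairs: (s0, p0), (s3, p2), (s6, p0), (s5, p3), (s2, p1), (s6, p3), (s1, p2), (s5, p0), (s4, p3), (s2, p2), (s5, p2), (s0, p3), (s4, p2), (s3, p1), (s4, p0), (s0, p2), (s1, p3), (s2, p3).
M accepts in {s1, s4, s5, s6} and N accepts in {p0, p2, p3}. The reachable pairs whose M-component is accepting are (s6, p0), (s5, p3), (s6, p3), (s1, p2), (s5, p0), (s4, p3), (s5, p2), (s4, p2), (s4, p0), (s1, p3); in each of them the N-component is accepting too, so the product for L(M) \ L(N) (M-component accepting, N-component rejecting) has no reachable accepting pair and the difference is empty.
Hence every string in L(M) is also in L(N).

Yes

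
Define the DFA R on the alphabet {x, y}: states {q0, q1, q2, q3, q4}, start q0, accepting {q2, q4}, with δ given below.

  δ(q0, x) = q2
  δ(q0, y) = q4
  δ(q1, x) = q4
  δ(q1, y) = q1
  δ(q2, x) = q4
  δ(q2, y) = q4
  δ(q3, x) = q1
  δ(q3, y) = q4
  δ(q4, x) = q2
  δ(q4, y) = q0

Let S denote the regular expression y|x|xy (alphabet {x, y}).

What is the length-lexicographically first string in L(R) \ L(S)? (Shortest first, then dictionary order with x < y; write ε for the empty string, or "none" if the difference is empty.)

The string xx is accepted by R but not by S.
No shorter string lies in the difference, and xx is the lexicographically first length-2 string in L(R) \ L(S).

xx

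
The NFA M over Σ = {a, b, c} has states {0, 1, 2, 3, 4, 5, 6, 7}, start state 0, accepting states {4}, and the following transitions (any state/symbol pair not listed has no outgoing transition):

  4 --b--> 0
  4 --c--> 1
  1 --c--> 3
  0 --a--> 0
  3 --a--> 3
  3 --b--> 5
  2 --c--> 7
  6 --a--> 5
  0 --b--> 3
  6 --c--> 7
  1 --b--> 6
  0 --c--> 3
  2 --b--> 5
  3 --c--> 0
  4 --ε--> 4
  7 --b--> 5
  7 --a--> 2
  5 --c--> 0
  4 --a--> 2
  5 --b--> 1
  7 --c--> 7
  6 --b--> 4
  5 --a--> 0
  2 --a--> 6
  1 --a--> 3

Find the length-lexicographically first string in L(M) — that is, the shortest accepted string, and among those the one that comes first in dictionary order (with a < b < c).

bbbbb

A breadth-first search from 0 reaches an accepting state first via the path 0 → 3 → 5 → 1 → 6 → 4 on input bbbbb.
No string of length < 5 is accepted (BFS exhausts all shorter strings without reaching an accepting state), and bbbbb is the lexicographically least accepting string of length 5.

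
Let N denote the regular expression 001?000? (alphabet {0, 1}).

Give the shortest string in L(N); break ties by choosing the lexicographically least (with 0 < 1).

0000

By inspection of the expression, no string of length less than 4 matches, and 0000 is the lexicographically first match of length 4.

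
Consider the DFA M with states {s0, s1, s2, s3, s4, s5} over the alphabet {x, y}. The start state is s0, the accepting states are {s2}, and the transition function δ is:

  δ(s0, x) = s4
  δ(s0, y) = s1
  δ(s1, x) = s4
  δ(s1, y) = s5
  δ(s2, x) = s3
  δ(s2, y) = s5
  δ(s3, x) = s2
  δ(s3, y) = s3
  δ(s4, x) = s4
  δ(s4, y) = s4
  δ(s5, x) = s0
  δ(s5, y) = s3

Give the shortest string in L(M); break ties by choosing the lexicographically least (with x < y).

yyyx

A breadth-first search from s0 reaches an accepting state first via the path s0 → s1 → s5 → s3 → s2 on input yyyx.
No string of length < 4 is accepted (BFS exhausts all shorter strings without reaching an accepting state), and yyyx is the lexicographically least accepting string of length 4.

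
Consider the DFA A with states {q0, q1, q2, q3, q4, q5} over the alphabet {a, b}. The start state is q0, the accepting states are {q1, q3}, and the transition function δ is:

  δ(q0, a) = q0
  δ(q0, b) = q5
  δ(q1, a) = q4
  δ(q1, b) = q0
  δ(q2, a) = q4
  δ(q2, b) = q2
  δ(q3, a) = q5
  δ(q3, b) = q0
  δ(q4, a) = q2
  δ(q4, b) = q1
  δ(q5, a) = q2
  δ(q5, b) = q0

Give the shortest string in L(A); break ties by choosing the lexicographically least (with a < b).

A breadth-first search from q0 reaches an accepting state first via the path q0 → q5 → q2 → q4 → q1 on input baab.
No string of length < 4 is accepted (BFS exhausts all shorter strings without reaching an accepting state), and baab is the lexicographically least accepting string of length 4.

baab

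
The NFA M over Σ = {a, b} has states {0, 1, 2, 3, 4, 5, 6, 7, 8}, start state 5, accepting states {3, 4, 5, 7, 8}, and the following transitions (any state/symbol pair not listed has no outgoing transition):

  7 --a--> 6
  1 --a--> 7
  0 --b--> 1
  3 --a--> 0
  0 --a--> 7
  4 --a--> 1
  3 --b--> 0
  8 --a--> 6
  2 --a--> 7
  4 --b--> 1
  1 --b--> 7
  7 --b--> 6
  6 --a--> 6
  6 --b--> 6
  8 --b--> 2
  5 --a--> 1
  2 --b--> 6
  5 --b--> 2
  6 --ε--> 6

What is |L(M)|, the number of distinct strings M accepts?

4

The useful subgraph on states {1, 2, 5, 7} is acyclic, so L(M) is finite; the longest accepting path visits 3 useful states, giving maximum string length 2.
Counting accepting paths from 5 by length: 1 of length 0, 3 of length 2. Total 4.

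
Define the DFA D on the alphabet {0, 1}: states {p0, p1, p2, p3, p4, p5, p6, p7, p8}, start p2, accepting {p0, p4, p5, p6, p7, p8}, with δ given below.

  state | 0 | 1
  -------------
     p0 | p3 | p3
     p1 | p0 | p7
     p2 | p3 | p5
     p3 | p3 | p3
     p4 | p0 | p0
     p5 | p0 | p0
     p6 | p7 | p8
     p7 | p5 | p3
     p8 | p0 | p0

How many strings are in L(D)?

3

The useful subgraph on states {p0, p2, p5} is acyclic, so L(D) is finite; the longest accepting path visits 3 useful states, giving maximum string length 2.
Counting accepting paths from p2 by length: 1 of length 1, 2 of length 2. Total 3.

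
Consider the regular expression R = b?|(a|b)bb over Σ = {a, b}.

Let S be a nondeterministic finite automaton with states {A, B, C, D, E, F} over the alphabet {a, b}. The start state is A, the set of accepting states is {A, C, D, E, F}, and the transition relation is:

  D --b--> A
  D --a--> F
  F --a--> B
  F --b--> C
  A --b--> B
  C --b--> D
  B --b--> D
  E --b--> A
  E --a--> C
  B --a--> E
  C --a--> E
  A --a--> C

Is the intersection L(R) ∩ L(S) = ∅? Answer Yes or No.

The empty string ε is accepted by both R and S.
Hence L(R) ∩ L(S) ≠ ∅.

No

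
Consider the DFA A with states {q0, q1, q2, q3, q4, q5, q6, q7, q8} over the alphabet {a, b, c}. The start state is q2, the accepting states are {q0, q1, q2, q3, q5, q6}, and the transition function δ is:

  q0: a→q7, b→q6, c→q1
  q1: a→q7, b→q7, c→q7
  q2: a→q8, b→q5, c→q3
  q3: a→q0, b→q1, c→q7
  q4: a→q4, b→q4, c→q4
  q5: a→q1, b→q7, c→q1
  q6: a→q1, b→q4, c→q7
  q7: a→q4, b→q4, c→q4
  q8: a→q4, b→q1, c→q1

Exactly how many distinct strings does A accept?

12

The useful subgraph on states {q0, q1, q2, q3, q5, q6, q8} is acyclic, so L(A) is finite; the longest accepting path visits 5 useful states, giving maximum string length 4.
Counting accepting paths from q2 by length: 1 of length 0, 2 of length 1, 6 of length 2, 2 of length 3, 1 of length 4. Total 12.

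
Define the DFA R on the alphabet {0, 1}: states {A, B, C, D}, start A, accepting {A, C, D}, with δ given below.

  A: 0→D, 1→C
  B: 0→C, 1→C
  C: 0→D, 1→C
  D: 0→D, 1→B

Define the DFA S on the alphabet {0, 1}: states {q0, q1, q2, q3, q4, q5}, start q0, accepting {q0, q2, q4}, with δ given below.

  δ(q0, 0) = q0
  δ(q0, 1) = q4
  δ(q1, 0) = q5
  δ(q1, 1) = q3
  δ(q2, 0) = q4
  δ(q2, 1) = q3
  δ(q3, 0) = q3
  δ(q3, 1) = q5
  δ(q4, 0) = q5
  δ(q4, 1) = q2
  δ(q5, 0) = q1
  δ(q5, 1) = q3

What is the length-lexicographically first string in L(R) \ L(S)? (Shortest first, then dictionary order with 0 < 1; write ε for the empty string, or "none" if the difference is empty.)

10

The string 10 is accepted by R but not by S.
No shorter string lies in the difference, and 10 is the lexicographically first length-2 string in L(R) \ L(S).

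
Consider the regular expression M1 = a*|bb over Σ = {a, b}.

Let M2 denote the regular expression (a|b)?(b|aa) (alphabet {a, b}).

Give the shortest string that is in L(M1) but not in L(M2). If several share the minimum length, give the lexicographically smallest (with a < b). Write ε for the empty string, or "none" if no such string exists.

The empty string ε is accepted by M1 but not by M2.
Since ε is the unique shortest string, it is the required witness.

ε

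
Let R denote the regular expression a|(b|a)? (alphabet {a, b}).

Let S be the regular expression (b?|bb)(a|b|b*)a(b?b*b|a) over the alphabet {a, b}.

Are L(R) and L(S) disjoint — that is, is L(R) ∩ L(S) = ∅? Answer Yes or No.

Yes

Converting the expression R to a DFA (subset construction, then merging equivalent states) gives the minimal DFA with states {r0, r1, r2}, start state r0, accepting states {r0, r1} and transitions r0: a→r1, b→r1; r1: a→r2, b→r2; r2: a→r2, b→r2.
Converting the expression S to a DFA (subset construction, then merging equivalent states) gives the minimal DFA with states {s0, s1, s2, s3, s4, s5, s6, s7, s8, s9}, start state s0, accepting states {s3, s4, s6} and transitions s0: a→s1, b→s2; s1: a→s3, b→s4; s2: a→s1, b→s5; s3: a→s6, b→s4; s4: a→s7, b→s4; s5: a→s1, b→s8; s6: a→s7, b→s7; s7: a→s7, b→s7; s8: a→s9, b→s8; s9: a→s6, b→s4.
Exploring the product automaton R × S from the start pair (r0, s0), following both machines on each input symbol, reaches 11 state pairs: (r0, s0), (r1, s1), (r1, s2), (r2, s3), (r2, s4), (r2, s1), (r2, s5), (r2, s6), (r2, s7), (r2, s8), (r2, s9).
R accepts in {r0, r1} and S accepts in {s3, s4, s6}; no reachable pair has both components accepting, so no string drives both machines to acceptance simultaneously and L(R) ∩ L(S) = ∅.
So no string is accepted by both, and the intersection is empty.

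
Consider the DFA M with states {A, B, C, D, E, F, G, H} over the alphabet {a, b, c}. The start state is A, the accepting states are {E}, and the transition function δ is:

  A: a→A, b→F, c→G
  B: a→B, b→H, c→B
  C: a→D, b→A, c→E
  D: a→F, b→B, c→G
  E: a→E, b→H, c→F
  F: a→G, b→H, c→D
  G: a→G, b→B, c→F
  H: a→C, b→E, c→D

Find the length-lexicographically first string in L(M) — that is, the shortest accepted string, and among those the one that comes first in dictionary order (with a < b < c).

bbb

A breadth-first search from A reaches an accepting state first via the path A → F → H → E on input bbb.
No string of length < 3 is accepted (BFS exhausts all shorter strings without reaching an accepting state), and bbb is the lexicographically least accepting string of length 3.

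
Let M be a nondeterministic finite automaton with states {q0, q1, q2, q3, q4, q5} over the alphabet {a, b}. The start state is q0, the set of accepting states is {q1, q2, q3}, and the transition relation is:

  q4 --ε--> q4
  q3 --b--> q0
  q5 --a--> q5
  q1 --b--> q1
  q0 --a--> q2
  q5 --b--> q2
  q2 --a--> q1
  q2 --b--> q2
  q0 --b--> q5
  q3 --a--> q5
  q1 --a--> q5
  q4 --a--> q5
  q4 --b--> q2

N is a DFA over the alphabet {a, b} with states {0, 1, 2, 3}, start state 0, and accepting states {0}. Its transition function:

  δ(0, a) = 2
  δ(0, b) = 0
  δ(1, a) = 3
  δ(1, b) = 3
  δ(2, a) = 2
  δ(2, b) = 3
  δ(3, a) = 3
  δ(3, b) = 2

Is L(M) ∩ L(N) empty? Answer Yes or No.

The string bb is accepted by both M and N.
Hence L(M) ∩ L(N) ≠ ∅.

No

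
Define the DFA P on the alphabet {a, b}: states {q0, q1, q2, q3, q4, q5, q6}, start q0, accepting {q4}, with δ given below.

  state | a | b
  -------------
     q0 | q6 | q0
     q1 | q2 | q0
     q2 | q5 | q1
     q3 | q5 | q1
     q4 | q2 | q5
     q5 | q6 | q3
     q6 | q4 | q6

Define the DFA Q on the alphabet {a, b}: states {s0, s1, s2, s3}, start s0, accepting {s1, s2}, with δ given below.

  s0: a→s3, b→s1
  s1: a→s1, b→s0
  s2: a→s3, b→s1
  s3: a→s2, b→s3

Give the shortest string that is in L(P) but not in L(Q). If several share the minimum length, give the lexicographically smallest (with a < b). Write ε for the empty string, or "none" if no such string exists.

The string baba is accepted by P but not by Q.
No shorter string lies in the difference, and baba is the lexicographically first length-4 string in L(P) \ L(Q).

baba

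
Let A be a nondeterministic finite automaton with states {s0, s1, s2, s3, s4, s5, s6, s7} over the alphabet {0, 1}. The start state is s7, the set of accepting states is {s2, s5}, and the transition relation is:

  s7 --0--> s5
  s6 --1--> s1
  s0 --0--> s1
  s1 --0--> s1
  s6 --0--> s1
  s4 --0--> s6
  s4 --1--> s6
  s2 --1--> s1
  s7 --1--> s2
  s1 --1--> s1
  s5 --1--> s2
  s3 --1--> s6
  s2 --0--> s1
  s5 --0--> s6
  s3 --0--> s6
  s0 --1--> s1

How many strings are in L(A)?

3

The useful subgraph on states {s2, s5, s7} is acyclic, so L(A) is finite; the longest accepting path visits 3 useful states, giving maximum string length 2.
Counting accepting paths from s7 by length: 2 of length 1, 1 of length 2. Total 3.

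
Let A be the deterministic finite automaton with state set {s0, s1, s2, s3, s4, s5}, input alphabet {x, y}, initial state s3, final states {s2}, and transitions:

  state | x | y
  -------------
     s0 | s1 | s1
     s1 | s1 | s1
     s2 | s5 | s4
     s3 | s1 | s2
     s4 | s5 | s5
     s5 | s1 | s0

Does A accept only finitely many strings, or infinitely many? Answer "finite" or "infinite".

The useful states (reachable from s3 and able to reach an accepting state) are {s2, s3}.
Restricted to these states the transition graph has no cycle, so every accepting path has bounded length and L is finite.

finite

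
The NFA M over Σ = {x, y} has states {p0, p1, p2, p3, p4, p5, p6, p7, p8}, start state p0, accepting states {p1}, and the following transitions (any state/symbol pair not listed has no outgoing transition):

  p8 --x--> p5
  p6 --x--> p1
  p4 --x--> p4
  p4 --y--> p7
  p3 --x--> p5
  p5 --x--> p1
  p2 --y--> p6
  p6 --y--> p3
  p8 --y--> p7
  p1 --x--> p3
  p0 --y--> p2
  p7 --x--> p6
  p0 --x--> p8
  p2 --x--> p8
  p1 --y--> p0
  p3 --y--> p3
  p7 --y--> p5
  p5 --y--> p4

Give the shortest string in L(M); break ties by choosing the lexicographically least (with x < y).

xxx

A breadth-first search from p0 reaches an accepting state first via the path p0 → p8 → p5 → p1 on input xxx.
No string of length < 3 is accepted (BFS exhausts all shorter strings without reaching an accepting state), and xxx is the lexicographically least accepting string of length 3.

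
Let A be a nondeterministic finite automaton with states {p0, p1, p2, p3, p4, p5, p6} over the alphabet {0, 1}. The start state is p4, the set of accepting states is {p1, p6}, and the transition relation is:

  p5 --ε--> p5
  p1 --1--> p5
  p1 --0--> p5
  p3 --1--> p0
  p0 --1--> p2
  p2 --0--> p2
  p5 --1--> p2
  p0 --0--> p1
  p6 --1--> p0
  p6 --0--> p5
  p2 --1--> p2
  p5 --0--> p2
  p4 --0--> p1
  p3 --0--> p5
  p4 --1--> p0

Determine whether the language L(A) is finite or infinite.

The useful states (reachable from p4 and able to reach an accepting state) are {p0, p1, p4}.
Restricted to these states the transition graph has no cycle, so every accepting path has bounded length and L is finite.

finite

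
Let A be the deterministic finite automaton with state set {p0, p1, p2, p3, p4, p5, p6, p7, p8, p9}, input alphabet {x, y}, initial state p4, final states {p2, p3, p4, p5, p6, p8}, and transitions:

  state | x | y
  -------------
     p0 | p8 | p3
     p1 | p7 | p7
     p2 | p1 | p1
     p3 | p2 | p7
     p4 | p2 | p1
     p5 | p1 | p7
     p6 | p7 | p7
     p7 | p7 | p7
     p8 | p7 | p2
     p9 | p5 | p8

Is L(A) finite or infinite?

The useful states (reachable from p4 and able to reach an accepting state) are {p2, p4}.
Restricted to these states the transition graph has no cycle, so every accepting path has bounded length and L is finite.

finite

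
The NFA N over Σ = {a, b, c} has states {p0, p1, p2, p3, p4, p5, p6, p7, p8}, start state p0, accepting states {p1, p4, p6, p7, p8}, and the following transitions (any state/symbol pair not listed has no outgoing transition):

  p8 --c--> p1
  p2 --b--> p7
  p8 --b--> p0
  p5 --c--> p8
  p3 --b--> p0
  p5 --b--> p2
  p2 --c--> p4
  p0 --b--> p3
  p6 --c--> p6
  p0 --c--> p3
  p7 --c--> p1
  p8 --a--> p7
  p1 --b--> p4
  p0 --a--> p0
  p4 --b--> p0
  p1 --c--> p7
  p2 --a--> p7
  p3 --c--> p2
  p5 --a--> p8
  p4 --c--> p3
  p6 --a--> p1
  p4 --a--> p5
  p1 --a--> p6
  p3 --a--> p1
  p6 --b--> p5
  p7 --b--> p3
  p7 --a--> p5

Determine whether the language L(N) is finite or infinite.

State p0 is reachable from the start and can reach an accepting state, and it lies on the cycle p0 → p0.
Traversing that cycle any number of times yields accepted strings of unbounded length, so the language is infinite.

infinite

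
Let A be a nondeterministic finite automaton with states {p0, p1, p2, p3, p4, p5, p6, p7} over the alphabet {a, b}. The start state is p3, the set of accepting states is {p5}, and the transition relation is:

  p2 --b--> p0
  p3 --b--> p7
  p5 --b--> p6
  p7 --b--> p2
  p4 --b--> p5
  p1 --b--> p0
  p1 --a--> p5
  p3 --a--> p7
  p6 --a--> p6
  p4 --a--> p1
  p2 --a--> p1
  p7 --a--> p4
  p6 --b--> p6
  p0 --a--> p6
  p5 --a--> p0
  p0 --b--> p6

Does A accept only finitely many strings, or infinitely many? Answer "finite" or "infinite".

finite

The useful states (reachable from p3 and able to reach an accepting state) are {p1, p2, p3, p4, p5, p7}.
Restricted to these states the transition graph has no cycle, so every accepting path has bounded length and L is finite.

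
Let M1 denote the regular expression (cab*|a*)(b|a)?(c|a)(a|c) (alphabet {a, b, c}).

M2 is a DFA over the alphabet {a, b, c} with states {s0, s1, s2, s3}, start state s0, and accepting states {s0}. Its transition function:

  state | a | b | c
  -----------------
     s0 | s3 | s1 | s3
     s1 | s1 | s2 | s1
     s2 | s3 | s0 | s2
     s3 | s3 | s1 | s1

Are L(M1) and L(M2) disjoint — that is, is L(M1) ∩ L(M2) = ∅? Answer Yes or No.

Converting the expression M1 to a DFA (subset construction, then merging equivalent states) gives the minimal DFA with states {r0, r1, r2, r3, r4, r5, r6, r7, r8, r9, r10, r11}, start state r0, accepting states {r4, r5, r8, r9} and transitions r0: a→r1, b→r2, c→r3; r1: a→r4, b→r2, c→r5; r2: a→r6, b→r7, c→r6; r3: a→r8, b→r7, c→r9; r4: a→r4, b→r2, c→r5; r5: a→r9, b→r7, c→r9; r6: a→r9, b→r7, c→r9; r7: a→r7, b→r7, c→r7; r8: a→r10, b→r11, c→r6; r9: a→r7, b→r7, c→r7; r10: a→r5, b→r7, c→r5; r11: a→r10, b→r11, c→r6.
Exploring the product automaton M1 × M2 from the start pair (r0, s0), following both machines on each input symbol, reaches 23 state pairs: (r0, s0), (r1, s3), (r2, s1), (r3, s3), (r4, s3), (r5, s1), (r6, s1), (r7, s2), (r8, s3), (r7, s1), (r9, s1), (r7, s3), (r7, s0), (r10, s3), (r11, s1), (r5, s3), (r10, s1), (r11, s2), (r9, s3), (r11, s0), (r6, s2), (r6, s3), (r9, s2).
M1 accepts in {r4, r5, r8, r9} and M2 accepts in {s0}; no reachable pair has both components accepting, so no string drives both machines to acceptance simultaneously and L(M1) ∩ L(M2) = ∅.
So no string is accepted by both, and the intersection is empty.

Yes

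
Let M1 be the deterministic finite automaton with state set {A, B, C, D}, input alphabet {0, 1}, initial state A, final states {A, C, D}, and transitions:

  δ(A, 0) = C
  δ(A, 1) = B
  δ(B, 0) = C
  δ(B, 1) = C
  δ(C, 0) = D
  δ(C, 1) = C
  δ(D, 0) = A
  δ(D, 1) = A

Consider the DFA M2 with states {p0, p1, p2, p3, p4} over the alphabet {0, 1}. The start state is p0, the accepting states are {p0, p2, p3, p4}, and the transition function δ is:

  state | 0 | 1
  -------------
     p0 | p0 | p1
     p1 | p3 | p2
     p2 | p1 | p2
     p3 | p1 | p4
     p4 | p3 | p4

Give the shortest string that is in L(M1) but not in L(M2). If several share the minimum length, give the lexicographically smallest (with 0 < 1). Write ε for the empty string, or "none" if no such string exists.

The string 01 is accepted by M1 but not by M2.
No shorter string lies in the difference, and 01 is the lexicographically first length-2 string in L(M1) \ L(M2).

01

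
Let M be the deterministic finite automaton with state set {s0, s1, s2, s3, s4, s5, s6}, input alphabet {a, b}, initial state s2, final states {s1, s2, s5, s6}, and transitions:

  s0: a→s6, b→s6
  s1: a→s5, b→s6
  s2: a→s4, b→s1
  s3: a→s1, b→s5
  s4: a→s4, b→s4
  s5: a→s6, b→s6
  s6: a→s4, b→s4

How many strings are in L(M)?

6

The useful subgraph on states {s1, s2, s5, s6} is acyclic, so L(M) is finite; the longest accepting path visits 4 useful states, giving maximum string length 3.
Counting accepting paths from s2 by length: 1 of length 0, 1 of length 1, 2 of length 2, 2 of length 3. Total 6.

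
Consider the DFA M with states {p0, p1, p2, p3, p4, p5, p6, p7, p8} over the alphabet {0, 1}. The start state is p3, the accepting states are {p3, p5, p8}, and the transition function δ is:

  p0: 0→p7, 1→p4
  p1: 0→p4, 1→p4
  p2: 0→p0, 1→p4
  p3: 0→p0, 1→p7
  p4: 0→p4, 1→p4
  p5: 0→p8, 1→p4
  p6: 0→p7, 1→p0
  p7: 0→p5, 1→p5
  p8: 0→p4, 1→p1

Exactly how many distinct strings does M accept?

The useful subgraph on states {p0, p3, p5, p7, p8} is acyclic, so L(M) is finite; the longest accepting path visits 5 useful states, giving maximum string length 4.
Counting accepting paths from p3 by length: 1 of length 0, 2 of length 2, 4 of length 3, 2 of length 4. Total 9.

9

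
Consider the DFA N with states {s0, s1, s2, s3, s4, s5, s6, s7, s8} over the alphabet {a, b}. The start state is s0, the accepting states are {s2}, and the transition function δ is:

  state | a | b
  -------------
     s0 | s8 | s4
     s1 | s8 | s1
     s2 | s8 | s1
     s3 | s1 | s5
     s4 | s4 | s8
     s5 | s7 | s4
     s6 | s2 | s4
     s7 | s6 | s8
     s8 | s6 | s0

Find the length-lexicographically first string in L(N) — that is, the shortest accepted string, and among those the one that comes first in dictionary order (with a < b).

aaa

A breadth-first search from s0 reaches an accepting state first via the path s0 → s8 → s6 → s2 on input aaa.
No string of length < 3 is accepted (BFS exhausts all shorter strings without reaching an accepting state), and aaa is the lexicographically least accepting string of length 3.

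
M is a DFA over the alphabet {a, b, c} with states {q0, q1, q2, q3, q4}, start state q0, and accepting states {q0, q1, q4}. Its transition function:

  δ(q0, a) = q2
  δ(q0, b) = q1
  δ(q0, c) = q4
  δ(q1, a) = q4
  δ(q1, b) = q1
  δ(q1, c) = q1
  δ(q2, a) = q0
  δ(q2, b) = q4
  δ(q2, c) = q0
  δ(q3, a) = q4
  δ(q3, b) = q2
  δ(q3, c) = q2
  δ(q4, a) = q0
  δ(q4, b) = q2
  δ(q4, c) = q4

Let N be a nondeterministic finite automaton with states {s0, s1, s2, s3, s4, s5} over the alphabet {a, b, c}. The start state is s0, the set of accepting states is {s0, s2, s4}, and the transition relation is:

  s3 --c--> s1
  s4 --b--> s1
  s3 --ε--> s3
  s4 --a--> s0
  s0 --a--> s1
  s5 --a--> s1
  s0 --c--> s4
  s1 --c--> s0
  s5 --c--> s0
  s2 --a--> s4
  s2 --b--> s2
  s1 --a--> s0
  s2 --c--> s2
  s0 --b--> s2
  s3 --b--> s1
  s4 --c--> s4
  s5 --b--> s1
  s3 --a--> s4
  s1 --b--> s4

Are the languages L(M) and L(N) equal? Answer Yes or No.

Exploring the product automaton M × N from the start pair (q0, s0), following both machines on each input symbol, reaches 4 state pairs: (q0, s0), (q2, s1), (q1, s2), (q4, s4).
M accepts in {q0, q1, q4} and N accepts in {s0, s2, s4}. In every reachable pair the two components are either both accepting — (q0, s0), (q1, s2), (q4, s4) — or both non-accepting, so no string is accepted by exactly one of the machines: L(M) \ L(N) and L(N) \ L(M) are both empty.
Hence every string is accepted by M iff it is accepted by N, and the two languages coincide.

Yes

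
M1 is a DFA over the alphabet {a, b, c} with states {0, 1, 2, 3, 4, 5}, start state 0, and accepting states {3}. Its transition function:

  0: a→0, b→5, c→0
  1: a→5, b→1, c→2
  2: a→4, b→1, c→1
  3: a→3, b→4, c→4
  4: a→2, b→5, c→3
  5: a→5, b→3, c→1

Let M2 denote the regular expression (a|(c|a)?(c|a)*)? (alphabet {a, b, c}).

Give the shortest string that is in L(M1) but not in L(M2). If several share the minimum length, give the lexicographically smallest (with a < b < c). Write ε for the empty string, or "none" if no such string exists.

The string bb is accepted by M1 but not by M2.
No shorter string lies in the difference, and bb is the lexicographically first length-2 string in L(M1) \ L(M2).

bb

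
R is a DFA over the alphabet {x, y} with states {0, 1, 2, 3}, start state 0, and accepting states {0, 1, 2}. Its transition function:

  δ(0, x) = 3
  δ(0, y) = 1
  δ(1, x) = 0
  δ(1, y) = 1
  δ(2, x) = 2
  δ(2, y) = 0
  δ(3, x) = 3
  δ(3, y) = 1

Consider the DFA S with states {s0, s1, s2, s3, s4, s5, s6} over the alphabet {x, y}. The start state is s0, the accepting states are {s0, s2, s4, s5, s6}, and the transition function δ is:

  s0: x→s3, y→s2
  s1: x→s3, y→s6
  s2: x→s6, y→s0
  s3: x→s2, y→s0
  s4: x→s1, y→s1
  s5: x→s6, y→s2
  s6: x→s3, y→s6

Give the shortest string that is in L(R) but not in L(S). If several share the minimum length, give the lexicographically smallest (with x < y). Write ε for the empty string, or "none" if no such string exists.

xyx

The string xyx is accepted by R but not by S.
No shorter string lies in the difference, and xyx is the lexicographically first length-3 string in L(R) \ L(S).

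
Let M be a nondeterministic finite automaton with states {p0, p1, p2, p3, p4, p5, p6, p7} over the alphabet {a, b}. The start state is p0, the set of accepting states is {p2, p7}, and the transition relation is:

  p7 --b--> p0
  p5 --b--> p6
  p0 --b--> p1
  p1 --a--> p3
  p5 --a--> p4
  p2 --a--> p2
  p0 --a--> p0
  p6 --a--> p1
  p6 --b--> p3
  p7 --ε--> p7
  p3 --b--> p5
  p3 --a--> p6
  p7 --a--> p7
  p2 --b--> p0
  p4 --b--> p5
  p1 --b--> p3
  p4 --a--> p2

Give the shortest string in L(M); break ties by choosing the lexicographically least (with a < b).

babaa

A breadth-first search from p0 reaches an accepting state first via the path p0 → p1 → p3 → p5 → p4 → p2 on input babaa.
No string of length < 5 is accepted (BFS exhausts all shorter strings without reaching an accepting state), and babaa is the lexicographically least accepting string of length 5.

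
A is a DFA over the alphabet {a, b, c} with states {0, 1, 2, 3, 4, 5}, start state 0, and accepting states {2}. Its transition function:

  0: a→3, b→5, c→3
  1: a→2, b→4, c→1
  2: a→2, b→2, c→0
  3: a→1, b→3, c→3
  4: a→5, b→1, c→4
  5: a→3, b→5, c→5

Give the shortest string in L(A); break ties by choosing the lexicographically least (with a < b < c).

aaa

A breadth-first search from 0 reaches an accepting state first via the path 0 → 3 → 1 → 2 on input aaa.
No string of length < 3 is accepted (BFS exhausts all shorter strings without reaching an accepting state), and aaa is the lexicographically least accepting string of length 3.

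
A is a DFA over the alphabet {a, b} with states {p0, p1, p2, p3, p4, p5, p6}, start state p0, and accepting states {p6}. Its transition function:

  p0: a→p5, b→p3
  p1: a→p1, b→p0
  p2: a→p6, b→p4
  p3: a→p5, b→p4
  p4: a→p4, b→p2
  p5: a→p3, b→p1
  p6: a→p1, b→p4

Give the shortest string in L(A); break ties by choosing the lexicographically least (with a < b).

bbba

A breadth-first search from p0 reaches an accepting state first via the path p0 → p3 → p4 → p2 → p6 on input bbba.
No string of length < 4 is accepted (BFS exhausts all shorter strings without reaching an accepting state), and bbba is the lexicographically least accepting string of length 4.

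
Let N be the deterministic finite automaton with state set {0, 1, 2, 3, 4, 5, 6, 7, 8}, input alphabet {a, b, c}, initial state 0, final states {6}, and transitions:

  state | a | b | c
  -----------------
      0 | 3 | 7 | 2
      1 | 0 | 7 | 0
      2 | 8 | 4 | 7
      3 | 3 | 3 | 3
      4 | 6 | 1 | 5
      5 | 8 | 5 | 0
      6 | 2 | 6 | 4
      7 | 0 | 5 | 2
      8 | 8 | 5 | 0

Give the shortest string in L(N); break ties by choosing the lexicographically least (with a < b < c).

cba

A breadth-first search from 0 reaches an accepting state first via the path 0 → 2 → 4 → 6 on input cba.
No string of length < 3 is accepted (BFS exhausts all shorter strings without reaching an accepting state), and cba is the lexicographically least accepting string of length 3.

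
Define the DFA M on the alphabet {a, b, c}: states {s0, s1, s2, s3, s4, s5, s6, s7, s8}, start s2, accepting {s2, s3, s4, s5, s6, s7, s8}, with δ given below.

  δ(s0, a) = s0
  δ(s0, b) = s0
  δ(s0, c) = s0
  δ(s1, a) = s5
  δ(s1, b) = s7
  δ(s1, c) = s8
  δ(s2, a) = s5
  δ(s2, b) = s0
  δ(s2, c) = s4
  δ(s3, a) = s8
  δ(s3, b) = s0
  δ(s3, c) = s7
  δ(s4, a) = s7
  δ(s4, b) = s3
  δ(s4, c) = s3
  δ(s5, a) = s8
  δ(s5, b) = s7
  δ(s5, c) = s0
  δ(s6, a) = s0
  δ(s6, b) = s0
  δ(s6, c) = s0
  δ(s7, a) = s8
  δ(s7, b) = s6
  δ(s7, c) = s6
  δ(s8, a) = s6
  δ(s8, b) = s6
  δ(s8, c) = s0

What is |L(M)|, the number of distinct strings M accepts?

The useful subgraph on states {s2, s3, s4, s5, s6, s7, s8} is acyclic, so L(M) is finite; the longest accepting path visits 6 useful states, giving maximum string length 5.
Counting accepting paths from s2 by length: 1 of length 0, 2 of length 1, 5 of length 2, 12 of length 3, 14 of length 4, 4 of length 5. Total 38.

38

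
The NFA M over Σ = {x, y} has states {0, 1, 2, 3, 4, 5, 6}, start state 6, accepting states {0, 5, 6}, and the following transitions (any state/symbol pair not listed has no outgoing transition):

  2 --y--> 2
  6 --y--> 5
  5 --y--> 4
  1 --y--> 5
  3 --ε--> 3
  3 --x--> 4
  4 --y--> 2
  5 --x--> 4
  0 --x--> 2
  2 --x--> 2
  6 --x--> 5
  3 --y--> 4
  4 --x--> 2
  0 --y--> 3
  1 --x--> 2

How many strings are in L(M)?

3

The useful subgraph on states {5, 6} is acyclic, so L(M) is finite; the longest accepting path visits 2 useful states, giving maximum string length 1.
Counting accepting paths from 6 by length: 1 of length 0, 2 of length 1. Total 3.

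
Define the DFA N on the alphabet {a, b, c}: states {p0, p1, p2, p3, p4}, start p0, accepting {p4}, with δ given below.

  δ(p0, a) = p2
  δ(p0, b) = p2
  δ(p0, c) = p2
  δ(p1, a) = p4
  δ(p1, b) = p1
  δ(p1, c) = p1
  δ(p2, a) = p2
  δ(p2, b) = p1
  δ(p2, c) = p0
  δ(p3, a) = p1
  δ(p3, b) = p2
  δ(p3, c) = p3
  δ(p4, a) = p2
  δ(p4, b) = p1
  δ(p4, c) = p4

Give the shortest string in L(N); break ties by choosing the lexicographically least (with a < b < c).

A breadth-first search from p0 reaches an accepting state first via the path p0 → p2 → p1 → p4 on input aba.
No string of length < 3 is accepted (BFS exhausts all shorter strings without reaching an accepting state), and aba is the lexicographically least accepting string of length 3.

aba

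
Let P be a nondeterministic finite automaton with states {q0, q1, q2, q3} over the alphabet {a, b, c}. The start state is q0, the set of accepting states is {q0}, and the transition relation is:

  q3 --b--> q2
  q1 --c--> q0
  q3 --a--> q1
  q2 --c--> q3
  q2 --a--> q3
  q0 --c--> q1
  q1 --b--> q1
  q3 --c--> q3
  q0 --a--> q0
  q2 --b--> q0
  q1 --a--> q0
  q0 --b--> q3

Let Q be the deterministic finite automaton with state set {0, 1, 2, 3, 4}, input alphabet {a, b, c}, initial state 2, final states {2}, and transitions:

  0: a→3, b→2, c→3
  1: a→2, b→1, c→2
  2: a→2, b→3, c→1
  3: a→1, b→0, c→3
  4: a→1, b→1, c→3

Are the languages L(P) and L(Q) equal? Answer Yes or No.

Yes

Exploring the product automaton P × Q from the start pair (q0, 2), following both machines on each input symbol, reaches 4 state pairs: (q0, 2), (q3, 3), (q1, 1), (q2, 0).
P accepts in {q0} and Q accepts in {2}. In every reachable pair the two components are either both accepting — (q0, 2) — or both non-accepting, so no string is accepted by exactly one of the machines: L(P) \ L(Q) and L(Q) \ L(P) are both empty.
Hence every string is accepted by P iff it is accepted by Q, and the two languages coincide.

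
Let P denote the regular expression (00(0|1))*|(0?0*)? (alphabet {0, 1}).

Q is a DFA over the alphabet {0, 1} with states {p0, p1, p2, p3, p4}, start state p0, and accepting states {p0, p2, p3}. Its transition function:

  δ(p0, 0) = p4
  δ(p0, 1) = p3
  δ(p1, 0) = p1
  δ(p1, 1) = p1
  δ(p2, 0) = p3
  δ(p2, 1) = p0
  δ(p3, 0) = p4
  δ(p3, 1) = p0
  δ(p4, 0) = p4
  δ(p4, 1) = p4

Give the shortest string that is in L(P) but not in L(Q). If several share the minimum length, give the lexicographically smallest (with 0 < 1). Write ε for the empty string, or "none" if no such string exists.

0

The string 0 is accepted by P but not by Q.
No shorter string lies in the difference, and 0 is the lexicographically first length-1 string in L(P) \ L(Q).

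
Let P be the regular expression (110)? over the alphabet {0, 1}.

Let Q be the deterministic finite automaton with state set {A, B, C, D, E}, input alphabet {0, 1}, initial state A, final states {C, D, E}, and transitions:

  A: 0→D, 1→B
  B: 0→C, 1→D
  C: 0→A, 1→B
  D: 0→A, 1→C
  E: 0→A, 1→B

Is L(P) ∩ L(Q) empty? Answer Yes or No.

Converting the expression P to a DFA (subset construction, then merging equivalent states) gives the minimal DFA with states {p0, p1, p2, p3, p4}, start state p0, accepting states {p0, p4} and transitions p0: 0→p1, 1→p2; p1: 0→p1, 1→p1; p2: 0→p1, 1→p3; p3: 0→p4, 1→p1; p4: 0→p1, 1→p1.
Exploring the product automaton P × Q from the start pair (p0, A), following both machines on each input symbol, reaches 8 state pairs: (p0, A), (p1, D), (p2, B), (p1, A), (p1, C), (p3, D), (p1, B), (p4, A).
P accepts in {p0, p4} and Q accepts in {C, D, E}; no reachable pair has both components accepting, so no string drives both machines to acceptance simultaneously and L(P) ∩ L(Q) = ∅.
So no string is accepted by both, and the intersection is empty.

Yes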